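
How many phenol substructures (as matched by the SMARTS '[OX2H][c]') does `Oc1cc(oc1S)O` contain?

2

[OX2H][c] is the SMARTS for a phenol: a hydroxyl oxygen attached to an aromatic carbon.
The molecule carries 2 separate instances of a hydroxyl group (-OH) meeting every constraint; each maps to a distinct set of atoms, giving 2 matches.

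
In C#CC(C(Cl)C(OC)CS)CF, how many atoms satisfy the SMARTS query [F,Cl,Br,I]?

2

Check the 12 heavy atoms by environment: 8× C → no; 1× O → no; 1× S → no; 1× Cl → match; 1× F → match.
Summing the matching environments: 1 + 1 = 2 matching atoms.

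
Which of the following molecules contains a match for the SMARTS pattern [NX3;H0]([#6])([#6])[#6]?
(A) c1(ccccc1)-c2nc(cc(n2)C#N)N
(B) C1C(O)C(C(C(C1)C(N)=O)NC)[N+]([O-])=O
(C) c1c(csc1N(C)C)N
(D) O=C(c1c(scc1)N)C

[NX3;H0]([#6])([#6])[#6] describes a trivalent nitrogen with no H, bonded to three carbons (a tertiary amine).
(A) has a primary amino group (-NH2) but the nitrogen has H2, not H0 with three carbons.
(B) has a primary amide (-C(=O)NH2) but the amide nitrogen has H2 and only one carbon neighbour.
(C) contains a dimethylamino group (-N(CH3)2), which satisfies every atom and bond constraint.
(D) has a primary amino group (-NH2) but the nitrogen has H2, not H0 with three carbons.
So the answer is (C).

C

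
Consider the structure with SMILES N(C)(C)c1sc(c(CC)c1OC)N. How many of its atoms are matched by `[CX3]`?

0

The query [CX3] means: C with X3: aliphatic carbon with exactly 3 total connections.
Check the 13 heavy atoms by environment: 1× s (aromatic, X2) → no; 4× c (aromatic, X3) → no; 2× N (X3) → no; 1× O (X2) → no; 5× C (X4) → no.
No environment satisfies the query, so 0 matching atoms.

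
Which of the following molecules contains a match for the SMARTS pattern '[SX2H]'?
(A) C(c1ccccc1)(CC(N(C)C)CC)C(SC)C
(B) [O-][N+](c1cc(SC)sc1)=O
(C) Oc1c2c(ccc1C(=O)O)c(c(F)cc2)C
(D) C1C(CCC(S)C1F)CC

D

[SX2H] describes an aliphatic sulfur with two connections, one being H (a thiol).
(A) has a methylthio ether (-SCH3) but the sulfur has H0 (bonded to two carbons), not H1.
(B) has a methylthio ether (-SCH3) but the sulfur has H0 (bonded to two carbons), not H1.
(C) has a hydroxyl group (-OH) but it is an -OH, not an -SH.
(D) contains a thiol (-SH), which satisfies every atom and bond constraint.
So the answer is (D).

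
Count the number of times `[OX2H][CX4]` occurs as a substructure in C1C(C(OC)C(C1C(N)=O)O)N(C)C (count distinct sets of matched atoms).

[OX2H][CX4] is the SMARTS for an aliphatic alcohol: a hydroxyl oxygen bound to an sp3 (X4) carbon.
Exactly one fragment in the molecule meets all constraints, giving 1 match.

1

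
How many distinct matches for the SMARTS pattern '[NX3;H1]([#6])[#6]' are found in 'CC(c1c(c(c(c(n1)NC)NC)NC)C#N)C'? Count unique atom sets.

[NX3;H1]([#6])[#6] is the SMARTS for a secondary amine: a trivalent nitrogen with one H, bonded to two carbons.
The molecule carries 3 separate instances of an N-methylamino group (-NHCH3) meeting every constraint; each maps to a distinct set of atoms, giving 3 matches.

3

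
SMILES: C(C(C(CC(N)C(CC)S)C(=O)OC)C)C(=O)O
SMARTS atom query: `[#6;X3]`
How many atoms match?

2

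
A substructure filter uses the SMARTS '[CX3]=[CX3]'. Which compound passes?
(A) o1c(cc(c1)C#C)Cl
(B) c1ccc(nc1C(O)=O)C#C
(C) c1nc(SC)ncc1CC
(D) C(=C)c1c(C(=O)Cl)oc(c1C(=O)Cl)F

D

[CX3]=[CX3] describes a non-aromatic C=C double bond between two sp2 carbons (an alkene).
(A) has an ethynyl group (-C#CH) but the C-C bond is a triple bond, not a double bond.
(B) has an ethynyl group (-C#CH) but the C-C bond is a triple bond, not a double bond.
(C) has an ethyl group (-CH2CH3) but its C-C bond is a single bond between CX4 carbons, not CX3=CX3.
(D) contains a vinyl group (-CH=CH2), which satisfies every atom and bond constraint.
So the answer is (D).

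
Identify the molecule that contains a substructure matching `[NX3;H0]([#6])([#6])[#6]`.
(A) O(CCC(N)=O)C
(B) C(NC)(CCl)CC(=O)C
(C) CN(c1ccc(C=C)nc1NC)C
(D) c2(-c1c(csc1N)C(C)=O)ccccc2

C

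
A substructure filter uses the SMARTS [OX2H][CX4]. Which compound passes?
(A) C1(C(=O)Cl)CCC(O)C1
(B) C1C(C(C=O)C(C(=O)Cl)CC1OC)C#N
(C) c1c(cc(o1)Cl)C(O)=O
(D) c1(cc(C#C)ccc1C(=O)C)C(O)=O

[OX2H][CX4] describes a hydroxyl oxygen bound to an sp3 (X4) carbon (an aliphatic alcohol).
(A) contains a hydroxyl group (-OH), which satisfies every atom and bond constraint.
(B) has a methoxy ether (-OCH3) but the oxygen has H0 (ether), not H1.
(C) has a carboxylic acid group (-C(=O)OH) but the -OH is on a CX3 carbonyl carbon, not a CX4 carbon.
(D) has a carboxylic acid group (-C(=O)OH) but the -OH is on a CX3 carbonyl carbon, not a CX4 carbon.
So the answer is (A).

A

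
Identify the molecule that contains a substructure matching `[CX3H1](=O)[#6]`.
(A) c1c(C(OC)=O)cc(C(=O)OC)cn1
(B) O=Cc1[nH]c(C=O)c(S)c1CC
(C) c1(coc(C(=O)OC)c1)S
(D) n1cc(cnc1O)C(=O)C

B

[CX3H1](=O)[#6] describes an sp2 carbon with one H, double-bonded to O and single-bonded to carbon (an aldehyde).
(A) has a methyl-ester group (-C(=O)OCH3) but the carbonyl carbon has H0, not H1.
(B) contains an aldehyde (-CHO), which satisfies every atom and bond constraint.
(C) has a methyl-ester group (-C(=O)OCH3) but the carbonyl carbon has H0, not H1.
(D) has an acetyl/ketone group (-C(=O)CH3) but the carbonyl carbon has H0 (two carbon neighbours), not H1.
So the answer is (B).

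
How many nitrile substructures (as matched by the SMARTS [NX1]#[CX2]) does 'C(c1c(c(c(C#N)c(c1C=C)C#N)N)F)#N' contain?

[NX1]#[CX2] is the SMARTS for a nitrile: a nitrogen triple-bonded to a two-connected carbon.
The molecule carries 3 separate instances of a nitrile (-C#N) meeting every constraint; each maps to a distinct set of atoms, giving 3 matches.

3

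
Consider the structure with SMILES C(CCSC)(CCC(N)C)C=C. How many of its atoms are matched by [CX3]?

2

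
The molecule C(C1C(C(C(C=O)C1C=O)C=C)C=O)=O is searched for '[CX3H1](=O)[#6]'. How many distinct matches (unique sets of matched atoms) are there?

4

[CX3H1](=O)[#6] is the SMARTS for an aldehyde: an sp2 carbon with one H, double-bonded to O and single-bonded to carbon.
The molecule carries 4 separate instances of an aldehyde (-CHO) meeting every constraint; each maps to a distinct set of atoms, giving 4 matches.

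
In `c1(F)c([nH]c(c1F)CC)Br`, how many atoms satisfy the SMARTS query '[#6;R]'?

The query [#6;R] means: carbon that is part of a ring.
Check the 10 heavy atoms by environment: 1× n (aromatic, in 5-ring) → no; 4× c (aromatic, in 5-ring) → match; 2× F (acyclic) → no; 2× C (acyclic) → no; 1× Br (acyclic) → no.
That gives 4 matching atoms.

4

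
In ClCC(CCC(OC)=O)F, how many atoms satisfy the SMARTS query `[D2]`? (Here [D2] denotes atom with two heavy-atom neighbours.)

Check the 10 heavy atoms by environment: 3× C (D2) → match; 2× C (D3) → no; 1× O (D1) → no; 1× O (D2) → match; 1× C (D1) → no; 1× Cl (D1) → no; 1× F (D1) → no.
Summing the matching environments: 3 + 1 = 4 matching atoms.

4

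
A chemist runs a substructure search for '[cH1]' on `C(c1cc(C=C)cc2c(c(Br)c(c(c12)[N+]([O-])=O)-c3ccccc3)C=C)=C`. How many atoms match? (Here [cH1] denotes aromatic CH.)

The query [cH1] means: aromatic carbon bearing exactly one hydrogen.
Check the 26 heavy atoms by environment: 9× c (aromatic, H0) → no; 7× c (aromatic, H1) → match; 1× Br (H0) → no; 3× C (H1) → no; 3× C (H2) → no; 1× N (charge +1, H0) → no; 1× O (charge -1, H0) → no; 1× O (H0) → no.
That gives 7 matching atoms.

7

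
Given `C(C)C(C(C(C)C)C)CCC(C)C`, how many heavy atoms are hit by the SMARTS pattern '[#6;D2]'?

The query [#6;D2] means: any carbon bonded to exactly two heavy atoms.
Check the 13 heavy atoms by environment: 3× C (D2) → match; 4× C (D3) → no; 6× C (D1) → no.
That gives 3 matching atoms.

3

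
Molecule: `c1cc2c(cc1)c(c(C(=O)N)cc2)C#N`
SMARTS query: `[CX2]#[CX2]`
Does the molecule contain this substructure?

No

The pattern [CX2]#[CX2] describes a carbon-carbon triple bond — an alkyne.
The closest candidate here is a nitrile (-C#N), but the triple bond is C#N, not C#C. No other fragment satisfies the full query, so there is no match.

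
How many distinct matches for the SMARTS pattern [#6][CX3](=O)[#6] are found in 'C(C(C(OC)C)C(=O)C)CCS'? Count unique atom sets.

[#6][CX3](=O)[#6] is the SMARTS for a ketone: a carbonyl carbon (no H) flanked by two carbons.
Exactly one fragment in the molecule meets all constraints, giving 1 match.

1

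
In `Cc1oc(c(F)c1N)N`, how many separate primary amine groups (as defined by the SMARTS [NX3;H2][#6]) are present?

[NX3;H2][#6] is the SMARTS for a primary amine: a trivalent nitrogen with two H attached to carbon.
The molecule carries 2 separate instances of a primary amino group (-NH2) meeting every constraint; each maps to a distinct set of atoms, giving 2 matches.

2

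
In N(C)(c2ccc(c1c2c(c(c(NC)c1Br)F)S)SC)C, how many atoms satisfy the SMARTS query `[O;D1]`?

The query [O;D1] means: aliphatic oxygen bonded to exactly one heavy atom.
Check the 20 heavy atoms by environment: 8× c (aromatic, D3) → no; 2× c (aromatic, D2) → no; 1× F (D1) → no; 1× S (D2) → no; 4× C (D1) → no; 1× N (D2) → no; 1× S (D1) → no; 1× N (D3) → no; 1× Br (D1) → no.
No environment satisfies the query, so 0 matching atoms.

0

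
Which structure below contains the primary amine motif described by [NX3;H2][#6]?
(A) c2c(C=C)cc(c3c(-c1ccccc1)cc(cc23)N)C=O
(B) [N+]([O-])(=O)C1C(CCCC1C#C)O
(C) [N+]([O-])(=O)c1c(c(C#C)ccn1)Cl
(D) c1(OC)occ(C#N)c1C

[NX3;H2][#6] describes a trivalent nitrogen with two H attached to carbon (a primary amine).
(A) contains a primary amino group (-NH2), which satisfies every atom and bond constraint.
(B) has a nitro group (-[N+](=O)[O-]) but the nitrogen is [N+] with no H, not NX3H2.
(C) has a nitro group (-[N+](=O)[O-]) but the nitrogen is [N+] with no H, not NX3H2.
(D) has a nitrile (-C#N) but the nitrogen is NX1 (triple-bonded), not NX3 with two H.
So the answer is (A).

A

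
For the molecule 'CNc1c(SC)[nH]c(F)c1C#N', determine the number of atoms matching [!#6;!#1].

5

Check the 12 heavy atoms by environment: 1× n (aromatic) → match; 4× c (aromatic) → no; 3× C → no; 2× N → match; 1× F → match; 1× S → match.
Summing the matching environments: 1 + 2 + 1 + 1 = 5 matching atoms.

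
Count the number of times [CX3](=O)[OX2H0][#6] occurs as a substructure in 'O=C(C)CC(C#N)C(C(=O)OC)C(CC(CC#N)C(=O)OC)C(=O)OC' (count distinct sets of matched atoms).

3

[CX3](=O)[OX2H0][#6] is the SMARTS for an ester: a carbonyl carbon bonded to an oxygen that is itself bonded to carbon (no H on that O).
The molecule carries 3 separate instances of a methyl-ester group (-C(=O)OCH3) meeting every constraint; each maps to a distinct set of atoms, giving 3 matches.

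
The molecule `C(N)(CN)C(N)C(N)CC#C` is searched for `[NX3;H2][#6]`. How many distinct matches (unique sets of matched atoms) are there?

4

[NX3;H2][#6] is the SMARTS for a primary amine: a trivalent nitrogen with two H attached to carbon.
The molecule carries 4 separate instances of a primary amino group (-NH2) meeting every constraint; each maps to a distinct set of atoms, giving 4 matches.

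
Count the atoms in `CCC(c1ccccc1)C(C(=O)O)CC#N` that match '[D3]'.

4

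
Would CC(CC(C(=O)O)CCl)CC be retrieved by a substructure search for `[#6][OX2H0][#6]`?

The pattern [#6][OX2H0][#6] describes an aliphatic oxygen bridging two carbons with no H on the oxygen — an ether.
The closest candidate here is a carboxylic acid group (-C(=O)OH), but the -OH oxygen has H1; the =O is OX1, not OX2. No other fragment satisfies the full query, so there is no match.

No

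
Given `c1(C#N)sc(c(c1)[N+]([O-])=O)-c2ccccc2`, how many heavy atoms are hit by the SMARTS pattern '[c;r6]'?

The query [c;r6] means: aromatic carbon that belongs to a six-membered ring.
Check the 16 heavy atoms by environment: 1× s (aromatic, in 5-ring) → no; 4× c (aromatic, in 5-ring) → no; 1× N (charge +1, acyclic) → no; 1× O (charge -1, acyclic) → no; 1× O (acyclic) → no; 1× C (acyclic) → no; 1× N (acyclic) → no; 6× c (aromatic, in 6-ring) → match.
That gives 6 matching atoms.

6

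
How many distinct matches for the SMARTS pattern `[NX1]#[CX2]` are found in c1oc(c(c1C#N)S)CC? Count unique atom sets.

1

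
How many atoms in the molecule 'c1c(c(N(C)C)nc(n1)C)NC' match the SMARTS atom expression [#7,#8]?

The query [#7,#8] means: nitrogen or oxygen (comma = OR).
Check the 12 heavy atoms by environment: 2× n (aromatic) → match; 4× c (aromatic) → no; 2× N → match; 4× C → no.
Summing the matching environments: 2 + 2 = 4 matching atoms.

4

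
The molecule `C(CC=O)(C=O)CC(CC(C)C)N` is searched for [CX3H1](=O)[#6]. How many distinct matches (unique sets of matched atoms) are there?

2

[CX3H1](=O)[#6] is the SMARTS for an aldehyde: an sp2 carbon with one H, double-bonded to O and single-bonded to carbon.
The molecule carries 2 separate instances of an aldehyde (-CHO) meeting every constraint; each maps to a distinct set of atoms, giving 2 matches.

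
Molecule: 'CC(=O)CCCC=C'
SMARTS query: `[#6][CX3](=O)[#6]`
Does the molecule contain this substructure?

Yes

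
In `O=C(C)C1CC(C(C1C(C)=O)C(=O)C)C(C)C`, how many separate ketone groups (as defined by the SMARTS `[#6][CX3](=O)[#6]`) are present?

3

[#6][CX3](=O)[#6] is the SMARTS for a ketone: a carbonyl carbon (no H) flanked by two carbons.
The molecule carries 3 separate instances of an acetyl/ketone group (-C(=O)CH3) meeting every constraint; each maps to a distinct set of atoms, giving 3 matches.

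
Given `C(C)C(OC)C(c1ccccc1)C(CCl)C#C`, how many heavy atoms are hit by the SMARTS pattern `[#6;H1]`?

9

The query [#6;H1] means: any carbon bearing exactly one hydrogen.
Check the 17 heavy atoms by environment: 2× C (H2) → no; 4× C (H1) → match; 1× c (aromatic, H0) → no; 5× c (aromatic, H1) → match; 1× Cl (H0) → no; 1× O (H0) → no; 2× C (H3) → no; 1× C (H0) → no.
Summing the matching environments: 4 + 5 = 9 matching atoms.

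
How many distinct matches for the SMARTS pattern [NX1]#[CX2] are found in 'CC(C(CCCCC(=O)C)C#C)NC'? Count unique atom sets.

0

[NX1]#[CX2] is the SMARTS for a nitrile: a nitrogen triple-bonded to a two-connected carbon.
No fragment in the molecule satisfies every constraint, giving 0 matches.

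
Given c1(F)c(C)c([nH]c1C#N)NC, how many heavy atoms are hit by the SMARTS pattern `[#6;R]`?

4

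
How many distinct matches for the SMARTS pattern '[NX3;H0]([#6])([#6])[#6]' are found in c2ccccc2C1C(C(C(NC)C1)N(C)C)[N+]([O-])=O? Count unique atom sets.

1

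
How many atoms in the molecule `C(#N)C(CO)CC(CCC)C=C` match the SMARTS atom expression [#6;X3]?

The query [#6;X3] means: any carbon (aromatic or not) with three total connections.
Check the 12 heavy atoms by environment: 7× C (X4) → no; 2× C (X3) → match; 1× O (X2) → no; 1× C (X2) → no; 1× N (X1) → no.
That gives 2 matching atoms.

2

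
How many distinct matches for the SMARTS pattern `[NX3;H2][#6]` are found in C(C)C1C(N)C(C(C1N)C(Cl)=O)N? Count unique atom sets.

3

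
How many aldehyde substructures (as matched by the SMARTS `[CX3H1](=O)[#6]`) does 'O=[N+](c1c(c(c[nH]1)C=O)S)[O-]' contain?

1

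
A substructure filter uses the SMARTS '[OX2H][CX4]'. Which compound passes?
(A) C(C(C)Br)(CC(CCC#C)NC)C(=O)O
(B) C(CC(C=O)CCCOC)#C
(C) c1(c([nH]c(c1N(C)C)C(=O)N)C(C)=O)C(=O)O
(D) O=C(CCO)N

D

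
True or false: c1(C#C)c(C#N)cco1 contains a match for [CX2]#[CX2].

The pattern [CX2]#[CX2] describes a carbon-carbon triple bond — an alkyne.
The molecule carries an ethynyl group (-C#CH), whose atoms satisfy every constraint of the query, so the pattern matches.

True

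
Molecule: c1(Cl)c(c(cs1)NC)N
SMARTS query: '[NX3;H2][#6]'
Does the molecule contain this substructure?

The pattern [NX3;H2][#6] describes a trivalent nitrogen with two H attached to carbon — a primary amine.
The molecule carries a primary amino group (-NH2), whose atoms satisfy every constraint of the query, so the pattern matches.

Yes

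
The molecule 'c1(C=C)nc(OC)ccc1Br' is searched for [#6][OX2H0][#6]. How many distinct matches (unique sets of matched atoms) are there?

[#6][OX2H0][#6] is the SMARTS for an ether: an aliphatic oxygen bridging two carbons with no H on the oxygen.
Exactly one fragment in the molecule meets all constraints, giving 1 match.

1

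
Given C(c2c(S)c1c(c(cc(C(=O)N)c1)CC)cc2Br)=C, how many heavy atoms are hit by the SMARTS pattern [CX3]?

3

The query [CX3] means: C with X3: aliphatic carbon with exactly 3 total connections.
Check the 19 heavy atoms by environment: 10× c (aromatic, X3) → no; 3× C (X3) → match; 2× C (X4) → no; 1× Br (X1) → no; 1× O (X1) → no; 1× N (X3) → no; 1× S (X2) → no.
That gives 3 matching atoms.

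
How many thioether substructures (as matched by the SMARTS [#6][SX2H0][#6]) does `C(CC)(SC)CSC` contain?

[#6][SX2H0][#6] is the SMARTS for a thioether: an aliphatic sulfur bridging two carbons with no H on the sulfur.
The molecule carries 2 separate instances of a methylthio ether (-SCH3) meeting every constraint; each maps to a distinct set of atoms, giving 2 matches.

2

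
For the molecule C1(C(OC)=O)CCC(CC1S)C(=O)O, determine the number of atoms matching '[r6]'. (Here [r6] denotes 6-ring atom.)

6

The query [r6] means: r6 matches atoms in a six-membered ring.
Check the 14 heavy atoms by environment: 6× C (in 6-ring) → match; 3× C (acyclic) → no; 4× O (acyclic) → no; 1× S (acyclic) → no.
That gives 6 matching atoms.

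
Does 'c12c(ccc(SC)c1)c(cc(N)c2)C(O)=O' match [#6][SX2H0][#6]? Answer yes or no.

Yes

The pattern [#6][SX2H0][#6] describes an aliphatic sulfur bridging two carbons with no H on the sulfur — a thioether.
The molecule carries a methylthio ether (-SCH3), whose atoms satisfy every constraint of the query, so the pattern matches.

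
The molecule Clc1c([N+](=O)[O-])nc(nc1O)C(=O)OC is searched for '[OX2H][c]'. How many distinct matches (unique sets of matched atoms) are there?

1

[OX2H][c] is the SMARTS for a phenol: a hydroxyl oxygen attached to an aromatic carbon.
Exactly one fragment in the molecule meets all constraints, giving 1 match.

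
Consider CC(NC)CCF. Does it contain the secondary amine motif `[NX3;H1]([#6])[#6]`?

Yes

The pattern [NX3;H1]([#6])[#6] describes a trivalent nitrogen with one H, bonded to two carbons — a secondary amine.
The molecule carries an N-methylamino group (-NHCH3), whose atoms satisfy every constraint of the query, so the pattern matches.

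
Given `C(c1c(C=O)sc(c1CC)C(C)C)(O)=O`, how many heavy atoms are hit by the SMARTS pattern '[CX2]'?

The query [CX2] means: C with X2: aliphatic carbon with exactly 2 total connections.
Check the 15 heavy atoms by environment: 1× s (aromatic, X2) → no; 4× c (aromatic, X3) → no; 2× C (X3) → no; 2× O (X1) → no; 1× O (X2) → no; 5× C (X4) → no.
No environment satisfies the query, so 0 matching atoms.

0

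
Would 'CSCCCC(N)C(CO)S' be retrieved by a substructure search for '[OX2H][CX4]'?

Yes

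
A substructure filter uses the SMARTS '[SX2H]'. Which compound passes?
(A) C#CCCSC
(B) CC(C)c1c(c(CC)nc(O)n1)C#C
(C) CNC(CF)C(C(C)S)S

[SX2H] describes an aliphatic sulfur with two connections, one being H (a thiol).
(A) has a methylthio ether (-SCH3) but the sulfur has H0 (bonded to two carbons), not H1.
(B) has a hydroxyl group (-OH) but it is an -OH, not an -SH.
(C) contains a thiol (-SH), which satisfies every atom and bond constraint.
So the answer is (C).

C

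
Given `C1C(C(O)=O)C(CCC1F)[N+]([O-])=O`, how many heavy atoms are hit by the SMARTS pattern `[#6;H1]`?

3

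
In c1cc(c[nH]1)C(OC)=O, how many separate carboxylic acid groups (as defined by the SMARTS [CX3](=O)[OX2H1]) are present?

0

[CX3](=O)[OX2H1] is the SMARTS for a carboxylic acid: an sp2 carbon double-bonded to O and single-bonded to an -OH oxygen.
The molecule has a methyl-ester group (-C(=O)OCH3), but the singly-bonded O has no H (OX2H0, not OX2H1); nothing else fits, so there are 0 matches.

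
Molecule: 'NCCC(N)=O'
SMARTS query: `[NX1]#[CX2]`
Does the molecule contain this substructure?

The pattern [NX1]#[CX2] describes a nitrogen triple-bonded to a two-connected carbon — a nitrile.
The closest candidate here is a primary amide (-C(=O)NH2), but the nitrogen is NX3, not NX1. No other fragment satisfies the full query, so there is no match.

No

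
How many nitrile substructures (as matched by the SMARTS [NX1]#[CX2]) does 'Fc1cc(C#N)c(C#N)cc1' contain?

[NX1]#[CX2] is the SMARTS for a nitrile: a nitrogen triple-bonded to a two-connected carbon.
The molecule carries 2 separate instances of a nitrile (-C#N) meeting every constraint; each maps to a distinct set of atoms, giving 2 matches.

2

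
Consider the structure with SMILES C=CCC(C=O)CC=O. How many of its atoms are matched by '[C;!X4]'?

4

The query [C;!X4] means: aliphatic carbon that does not have four total connections.
Check the 9 heavy atoms by environment: 3× C (X4) → no; 4× C (X3) → match; 2× O (X1) → no.
That gives 4 matching atoms.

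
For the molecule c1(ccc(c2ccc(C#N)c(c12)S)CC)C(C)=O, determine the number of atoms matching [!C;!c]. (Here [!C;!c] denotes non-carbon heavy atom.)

3

The query [!C;!c] means: neither aliphatic nor aromatic carbon — same as [!#6].
Check the 18 heavy atoms by environment: 10× c (aromatic) → no; 5× C → no; 1× O → match; 1× N → match; 1× S → match.
Summing the matching environments: 1 + 1 + 1 = 3 matching atoms.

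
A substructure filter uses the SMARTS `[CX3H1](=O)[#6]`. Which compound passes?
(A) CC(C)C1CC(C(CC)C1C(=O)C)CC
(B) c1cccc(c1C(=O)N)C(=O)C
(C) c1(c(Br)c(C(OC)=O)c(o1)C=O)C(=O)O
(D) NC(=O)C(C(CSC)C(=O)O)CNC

C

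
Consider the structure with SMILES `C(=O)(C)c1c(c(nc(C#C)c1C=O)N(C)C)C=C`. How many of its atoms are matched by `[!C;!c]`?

The query [!C;!c] means: neither aliphatic nor aromatic carbon — same as [!#6].
Check the 18 heavy atoms by environment: 1× n (aromatic) → match; 5× c (aromatic) → no; 9× C → no; 2× O → match; 1× N → match.
Summing the matching environments: 1 + 2 + 1 = 4 matching atoms.

4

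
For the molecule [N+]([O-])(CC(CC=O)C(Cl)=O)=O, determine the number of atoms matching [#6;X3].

The query [#6;X3] means: any carbon (aromatic or not) with three total connections.
Check the 11 heavy atoms by environment: 3× C (X4) → no; 2× C (X3) → match; 3× O (X1) → no; 1× Cl (X1) → no; 1× N (charge +1, X3) → no; 1× O (charge -1, X1) → no.
That gives 2 matching atoms.

2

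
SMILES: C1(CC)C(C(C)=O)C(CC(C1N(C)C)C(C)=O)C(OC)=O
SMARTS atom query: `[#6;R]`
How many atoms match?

6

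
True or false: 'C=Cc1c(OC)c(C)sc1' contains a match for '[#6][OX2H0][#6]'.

True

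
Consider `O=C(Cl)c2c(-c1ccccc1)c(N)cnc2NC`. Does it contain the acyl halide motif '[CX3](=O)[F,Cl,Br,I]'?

Yes

The pattern [CX3](=O)[F,Cl,Br,I] describes a carbonyl carbon bonded to a halogen — an acyl halide.
The molecule carries an acyl chloride (-C(=O)Cl), whose atoms satisfy every constraint of the query, so the pattern matches.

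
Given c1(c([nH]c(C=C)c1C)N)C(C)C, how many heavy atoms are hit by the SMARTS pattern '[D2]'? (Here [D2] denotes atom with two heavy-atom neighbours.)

The query [D2] means: atom with exactly two heavy-atom neighbours.
Check the 12 heavy atoms by environment: 1× n (aromatic, D2) → match; 4× c (aromatic, D3) → no; 1× C (D3) → no; 4× C (D1) → no; 1× N (D1) → no; 1× C (D2) → match.
Summing the matching environments: 1 + 1 = 2 matching atoms.

2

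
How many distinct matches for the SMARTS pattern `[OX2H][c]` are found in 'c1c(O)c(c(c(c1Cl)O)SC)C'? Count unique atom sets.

2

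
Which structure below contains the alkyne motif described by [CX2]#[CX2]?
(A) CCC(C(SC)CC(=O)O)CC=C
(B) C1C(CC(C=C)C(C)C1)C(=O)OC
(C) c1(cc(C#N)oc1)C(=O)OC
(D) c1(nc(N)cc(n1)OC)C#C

D

[CX2]#[CX2] describes a carbon-carbon triple bond (an alkyne).
(A) has a vinyl group (-CH=CH2) but the C=C is a double bond; both carbons are CX3, not CX2.
(B) has a vinyl group (-CH=CH2) but the C=C is a double bond; both carbons are CX3, not CX2.
(C) has a nitrile (-C#N) but the triple bond is C#N, not C#C.
(D) contains an ethynyl group (-C#CH), which satisfies every atom and bond constraint.
So the answer is (D).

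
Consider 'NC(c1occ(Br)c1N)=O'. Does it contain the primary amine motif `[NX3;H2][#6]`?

Yes

The pattern [NX3;H2][#6] describes a trivalent nitrogen with two H attached to carbon — a primary amine.
The molecule carries a primary amino group (-NH2), whose atoms satisfy every constraint of the query, so the pattern matches.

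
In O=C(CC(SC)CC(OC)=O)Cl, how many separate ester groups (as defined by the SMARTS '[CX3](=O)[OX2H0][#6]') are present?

1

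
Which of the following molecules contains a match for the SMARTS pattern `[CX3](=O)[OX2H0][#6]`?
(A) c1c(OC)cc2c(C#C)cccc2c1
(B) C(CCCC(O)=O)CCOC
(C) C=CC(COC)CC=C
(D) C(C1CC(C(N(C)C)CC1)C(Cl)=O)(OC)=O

D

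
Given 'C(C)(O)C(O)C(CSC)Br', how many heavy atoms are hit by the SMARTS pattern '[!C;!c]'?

4

Check the 10 heavy atoms by environment: 6× C → no; 2× O → match; 1× Br → match; 1× S → match.
Summing the matching environments: 2 + 1 + 1 = 4 matching atoms.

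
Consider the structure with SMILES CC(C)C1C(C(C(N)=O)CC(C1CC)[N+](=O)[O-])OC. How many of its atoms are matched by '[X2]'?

1

The query [X2] means: any atom with exactly two total connections (bonds + H).
Check the 19 heavy atoms by environment: 12× C (X4) → no; 1× C (X3) → no; 2× O (X1) → no; 1× N (X3) → no; 1× O (X2) → match; 1× N (charge +1, X3) → no; 1× O (charge -1, X1) → no.
That gives 1 matching atom.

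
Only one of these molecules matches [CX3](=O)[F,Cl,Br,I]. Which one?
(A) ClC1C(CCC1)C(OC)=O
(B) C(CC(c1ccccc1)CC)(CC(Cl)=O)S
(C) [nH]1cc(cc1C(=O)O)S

[CX3](=O)[F,Cl,Br,I] describes a carbonyl carbon bonded to a halogen (an acyl halide).
(A) has a chloro substituent but the Cl is not on a carbonyl carbon.
(B) contains an acyl chloride (-C(=O)Cl), which satisfies every atom and bond constraint.
(C) has a carboxylic acid group (-C(=O)OH) but the carbonyl is bonded to -OH, not to a halogen.
So the answer is (B).

B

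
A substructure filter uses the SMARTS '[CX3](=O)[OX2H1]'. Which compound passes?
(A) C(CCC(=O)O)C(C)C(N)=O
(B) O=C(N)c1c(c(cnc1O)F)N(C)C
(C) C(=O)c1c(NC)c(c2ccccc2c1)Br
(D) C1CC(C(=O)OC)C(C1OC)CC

[CX3](=O)[OX2H1] describes an sp2 carbon double-bonded to O and single-bonded to an -OH oxygen (a carboxylic acid).
(A) contains a carboxylic acid group (-C(=O)OH), which satisfies every atom and bond constraint.
(B) has a primary amide (-C(=O)NH2) but the carbonyl is bonded to N, not to an -OH oxygen.
(C) has an aldehyde (-CHO) but there is no singly-bonded oxygen on the carbonyl carbon.
(D) has a methyl-ester group (-C(=O)OCH3) but the singly-bonded O has no H (OX2H0, not OX2H1).
So the answer is (A).

A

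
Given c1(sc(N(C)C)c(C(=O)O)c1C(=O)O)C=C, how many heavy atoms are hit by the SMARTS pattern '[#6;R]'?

4

Check the 16 heavy atoms by environment: 1× s (aromatic, in 5-ring) → no; 4× c (aromatic, in 5-ring) → match; 6× C (acyclic) → no; 4× O (acyclic) → no; 1× N (acyclic) → no.
That gives 4 matching atoms.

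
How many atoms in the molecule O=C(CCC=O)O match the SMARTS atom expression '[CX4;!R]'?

2

Check the 7 heavy atoms by environment: 2× C (X4, acyclic) → match; 2× C (X3, acyclic) → no; 2× O (X1, acyclic) → no; 1× O (X2, acyclic) → no.
That gives 2 matching atoms.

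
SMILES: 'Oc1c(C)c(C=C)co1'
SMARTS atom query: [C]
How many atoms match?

The query [C] means: uppercase C matches aliphatic (non-aromatic) carbon only.
Check the 9 heavy atoms by environment: 1× o (aromatic) → no; 4× c (aromatic) → no; 1× O → no; 3× C → match.
That gives 3 matching atoms.

3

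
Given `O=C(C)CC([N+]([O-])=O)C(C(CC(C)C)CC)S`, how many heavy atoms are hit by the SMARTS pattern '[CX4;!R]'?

Check the 17 heavy atoms by environment: 11× C (X4, acyclic) → match; 1× N (charge +1, X3, acyclic) → no; 1× O (charge -1, X1, acyclic) → no; 2× O (X1, acyclic) → no; 1× S (X2, acyclic) → no; 1× C (X3, acyclic) → no.
That gives 11 matching atoms.

11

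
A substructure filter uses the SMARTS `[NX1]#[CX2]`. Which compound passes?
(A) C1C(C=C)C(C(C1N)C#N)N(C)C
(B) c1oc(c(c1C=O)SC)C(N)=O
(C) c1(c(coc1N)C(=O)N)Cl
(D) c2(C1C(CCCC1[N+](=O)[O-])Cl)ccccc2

A

[NX1]#[CX2] describes a nitrogen triple-bonded to a two-connected carbon (a nitrile).
(A) contains a nitrile (-C#N), which satisfies every atom and bond constraint.
(B) has a primary amide (-C(=O)NH2) but the nitrogen is NX3, not NX1.
(C) has a primary amino group (-NH2) but the nitrogen is NX3 (three connections), not NX1 triple-bonded.
(D) has a nitro group (-[N+](=O)[O-]) but there is no C#N triple bond.
So the answer is (A).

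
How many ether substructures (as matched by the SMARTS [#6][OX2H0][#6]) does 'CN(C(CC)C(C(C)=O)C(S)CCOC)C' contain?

1

[#6][OX2H0][#6] is the SMARTS for an ether: an aliphatic oxygen bridging two carbons with no H on the oxygen.
Exactly one fragment in the molecule meets all constraints, giving 1 match.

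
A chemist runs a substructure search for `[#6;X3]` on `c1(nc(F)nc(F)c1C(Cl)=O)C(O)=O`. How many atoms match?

The query [#6;X3] means: any carbon (aromatic or not) with three total connections.
Check the 14 heavy atoms by environment: 2× n (aromatic, X2) → no; 4× c (aromatic, X3) → match; 2× F (X1) → no; 2× C (X3) → match; 2× O (X1) → no; 1× Cl (X1) → no; 1× O (X2) → no.
Summing the matching environments: 4 + 2 = 6 matching atoms.

6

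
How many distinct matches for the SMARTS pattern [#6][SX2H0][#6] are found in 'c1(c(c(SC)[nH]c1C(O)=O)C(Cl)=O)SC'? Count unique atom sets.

2

[#6][SX2H0][#6] is the SMARTS for a thioether: an aliphatic sulfur bridging two carbons with no H on the sulfur.
The molecule carries 2 separate instances of a methylthio ether (-SCH3) meeting every constraint; each maps to a distinct set of atoms, giving 2 matches.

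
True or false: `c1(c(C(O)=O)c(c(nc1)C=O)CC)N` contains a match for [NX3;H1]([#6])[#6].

False

The pattern [NX3;H1]([#6])[#6] describes a trivalent nitrogen with one H, bonded to two carbons — a secondary amine.
The closest candidate here is a primary amino group (-NH2), but the nitrogen has H2 and only one carbon neighbour. No other fragment satisfies the full query, so there is no match.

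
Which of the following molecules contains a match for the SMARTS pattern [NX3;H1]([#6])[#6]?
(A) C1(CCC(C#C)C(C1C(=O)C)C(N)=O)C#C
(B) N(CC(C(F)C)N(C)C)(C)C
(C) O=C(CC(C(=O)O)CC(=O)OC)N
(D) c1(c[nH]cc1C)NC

D

[NX3;H1]([#6])[#6] describes a trivalent nitrogen with one H, bonded to two carbons (a secondary amine).
(A) has a primary amide (-C(=O)NH2) but the -C(=O)NH2 nitrogen has H2, not H1.
(B) has a dimethylamino group (-N(CH3)2) but the nitrogen has H0, not H1.
(C) has a primary amide (-C(=O)NH2) but the -C(=O)NH2 nitrogen has H2, not H1.
(D) contains an N-methylamino group (-NHCH3), which satisfies every atom and bond constraint.
So the answer is (D).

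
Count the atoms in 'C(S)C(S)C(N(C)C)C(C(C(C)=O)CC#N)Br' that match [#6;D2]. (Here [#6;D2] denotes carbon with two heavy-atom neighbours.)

The query [#6;D2] means: any carbon bonded to exactly two heavy atoms.
Check the 17 heavy atoms by environment: 3× C (D2) → match; 5× C (D3) → no; 1× Br (D1) → no; 2× S (D1) → no; 1× N (D1) → no; 1× O (D1) → no; 3× C (D1) → no; 1× N (D3) → no.
That gives 3 matching atoms.

3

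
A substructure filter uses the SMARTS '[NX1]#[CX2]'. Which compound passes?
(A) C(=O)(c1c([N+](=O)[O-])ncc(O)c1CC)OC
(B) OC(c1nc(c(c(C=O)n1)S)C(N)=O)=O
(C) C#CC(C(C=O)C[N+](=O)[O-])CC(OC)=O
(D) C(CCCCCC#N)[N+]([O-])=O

[NX1]#[CX2] describes a nitrogen triple-bonded to a two-connected carbon (a nitrile).
(A) has a nitro group (-[N+](=O)[O-]) but there is no C#N triple bond.
(B) has a primary amide (-C(=O)NH2) but the nitrogen is NX3, not NX1.
(C) has a nitro group (-[N+](=O)[O-]) but there is no C#N triple bond.
(D) contains a nitrile (-C#N), which satisfies every atom and bond constraint.
So the answer is (D).

D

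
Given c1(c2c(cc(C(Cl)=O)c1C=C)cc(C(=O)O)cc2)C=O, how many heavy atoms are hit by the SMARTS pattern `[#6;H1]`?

The query [#6;H1] means: any carbon bearing exactly one hydrogen.
Check the 20 heavy atoms by environment: 6× c (aromatic, H0) → no; 4× c (aromatic, H1) → match; 2× C (H0) → no; 3× O (H0) → no; 1× O (H1) → no; 1× Cl (H0) → no; 2× C (H1) → match; 1× C (H2) → no.
Summing the matching environments: 4 + 2 = 6 matching atoms.

6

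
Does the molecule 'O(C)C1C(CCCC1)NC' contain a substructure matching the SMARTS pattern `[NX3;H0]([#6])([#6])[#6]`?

No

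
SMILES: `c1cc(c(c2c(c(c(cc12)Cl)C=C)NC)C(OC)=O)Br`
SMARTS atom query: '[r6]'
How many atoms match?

10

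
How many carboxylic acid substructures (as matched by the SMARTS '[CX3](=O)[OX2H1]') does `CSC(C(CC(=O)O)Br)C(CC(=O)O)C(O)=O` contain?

[CX3](=O)[OX2H1] is the SMARTS for a carboxylic acid: an sp2 carbon double-bonded to O and single-bonded to an -OH oxygen.
The molecule carries 3 separate instances of a carboxylic acid group (-C(=O)OH) meeting every constraint; each maps to a distinct set of atoms, giving 3 matches.

3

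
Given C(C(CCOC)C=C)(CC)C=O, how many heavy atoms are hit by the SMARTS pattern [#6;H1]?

4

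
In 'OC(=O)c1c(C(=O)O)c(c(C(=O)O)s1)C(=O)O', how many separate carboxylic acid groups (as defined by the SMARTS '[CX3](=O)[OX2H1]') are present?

4

[CX3](=O)[OX2H1] is the SMARTS for a carboxylic acid: an sp2 carbon double-bonded to O and single-bonded to an -OH oxygen.
The molecule carries 4 separate instances of a carboxylic acid group (-C(=O)OH) meeting every constraint; each maps to a distinct set of atoms, giving 4 matches.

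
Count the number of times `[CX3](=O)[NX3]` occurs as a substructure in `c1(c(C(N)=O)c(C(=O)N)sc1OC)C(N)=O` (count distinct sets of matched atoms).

[CX3](=O)[NX3] is the SMARTS for an amide: a carbonyl carbon bonded to a trivalent nitrogen.
The molecule carries 3 separate instances of a primary amide (-C(=O)NH2) meeting every constraint; each maps to a distinct set of atoms, giving 3 matches.

3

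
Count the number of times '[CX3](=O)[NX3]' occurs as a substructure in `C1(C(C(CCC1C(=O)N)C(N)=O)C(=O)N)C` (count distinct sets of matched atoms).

3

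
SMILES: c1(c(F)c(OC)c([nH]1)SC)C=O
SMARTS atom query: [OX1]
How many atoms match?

The query [OX1] means: aliphatic oxygen with one total connection — typically a carbonyl =O or an oxide.
Check the 12 heavy atoms by environment: 1× n (aromatic, X3) → no; 4× c (aromatic, X3) → no; 1× S (X2) → no; 2× C (X4) → no; 1× O (X2) → no; 1× C (X3) → no; 1× O (X1) → match; 1× F (X1) → no.
That gives 1 matching atom.

1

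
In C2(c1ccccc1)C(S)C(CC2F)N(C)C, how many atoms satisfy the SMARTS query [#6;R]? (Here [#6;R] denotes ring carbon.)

11

Check the 16 heavy atoms by environment: 5× C (in 5-ring) → match; 1× F (acyclic) → no; 1× N (acyclic) → no; 2× C (acyclic) → no; 1× S (acyclic) → no; 6× c (aromatic, in 6-ring) → match.
Summing the matching environments: 5 + 6 = 11 matching atoms.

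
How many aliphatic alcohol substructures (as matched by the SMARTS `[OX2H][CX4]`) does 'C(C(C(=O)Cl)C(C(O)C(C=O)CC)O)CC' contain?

2

[OX2H][CX4] is the SMARTS for an aliphatic alcohol: a hydroxyl oxygen bound to an sp3 (X4) carbon.
The molecule carries 2 separate instances of a hydroxyl group (-OH) meeting every constraint; each maps to a distinct set of atoms, giving 2 matches.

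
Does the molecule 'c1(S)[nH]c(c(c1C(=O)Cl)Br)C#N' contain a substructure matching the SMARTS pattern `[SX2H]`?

Yes

The pattern [SX2H] describes an aliphatic sulfur with two connections, one being H — a thiol.
The molecule carries a thiol (-SH), whose atoms satisfy every constraint of the query, so the pattern matches.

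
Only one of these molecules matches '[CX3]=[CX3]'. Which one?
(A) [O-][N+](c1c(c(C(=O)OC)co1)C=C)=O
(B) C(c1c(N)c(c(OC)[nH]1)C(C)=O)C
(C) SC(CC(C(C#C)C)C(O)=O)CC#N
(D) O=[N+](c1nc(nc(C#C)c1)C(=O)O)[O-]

[CX3]=[CX3] describes a non-aromatic C=C double bond between two sp2 carbons (an alkene).
(A) contains a vinyl group (-CH=CH2), which satisfies every atom and bond constraint.
(B) has an ethyl group (-CH2CH3) but its C-C bond is a single bond between CX4 carbons, not CX3=CX3.
(C) has an ethynyl group (-C#CH) but the C-C bond is a triple bond, not a double bond.
(D) has an ethynyl group (-C#CH) but the C-C bond is a triple bond, not a double bond.
So the answer is (A).

A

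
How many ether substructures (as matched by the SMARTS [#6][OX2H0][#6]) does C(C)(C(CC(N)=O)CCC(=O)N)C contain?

0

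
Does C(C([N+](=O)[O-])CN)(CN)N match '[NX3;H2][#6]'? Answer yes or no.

Yes

The pattern [NX3;H2][#6] describes a trivalent nitrogen with two H attached to carbon — a primary amine.
The molecule carries a primary amino group (-NH2), whose atoms satisfy every constraint of the query, so the pattern matches.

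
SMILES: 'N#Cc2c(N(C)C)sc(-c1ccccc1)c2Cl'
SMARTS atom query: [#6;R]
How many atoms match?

10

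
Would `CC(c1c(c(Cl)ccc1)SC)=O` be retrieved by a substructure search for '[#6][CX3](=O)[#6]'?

The pattern [#6][CX3](=O)[#6] describes a carbonyl carbon (no H) flanked by two carbons — a ketone.
The molecule carries an acetyl/ketone group (-C(=O)CH3), whose atoms satisfy every constraint of the query, so the pattern matches.

Yes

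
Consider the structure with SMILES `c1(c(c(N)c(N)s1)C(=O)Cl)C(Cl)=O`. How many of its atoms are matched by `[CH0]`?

2

The query [CH0] means: aliphatic carbon with no attached hydrogen.
Check the 13 heavy atoms by environment: 1× s (aromatic, H0) → no; 4× c (aromatic, H0) → no; 2× N (H2) → no; 2× C (H0) → match; 2× O (H0) → no; 2× Cl (H0) → no.
That gives 2 matching atoms.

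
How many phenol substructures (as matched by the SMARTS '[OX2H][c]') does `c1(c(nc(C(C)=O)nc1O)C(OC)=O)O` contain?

2

[OX2H][c] is the SMARTS for a phenol: a hydroxyl oxygen attached to an aromatic carbon.
The molecule carries 2 separate instances of a hydroxyl group (-OH) meeting every constraint; each maps to a distinct set of atoms, giving 2 matches.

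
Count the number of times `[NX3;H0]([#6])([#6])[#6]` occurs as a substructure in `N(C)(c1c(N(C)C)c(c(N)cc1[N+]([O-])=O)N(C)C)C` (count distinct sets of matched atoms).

[NX3;H0]([#6])([#6])[#6] is the SMARTS for a tertiary amine: a trivalent nitrogen with no H, bonded to three carbons.
The molecule carries 3 separate instances of a dimethylamino group (-N(CH3)2) meeting every constraint; each maps to a distinct set of atoms, giving 3 matches.

3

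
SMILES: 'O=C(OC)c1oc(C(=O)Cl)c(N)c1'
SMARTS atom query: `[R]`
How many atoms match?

5

The query [R] means: R matches any atom that is part of a ring.
Check the 13 heavy atoms by environment: 1× o (aromatic, in 5-ring) → match; 4× c (aromatic, in 5-ring) → match; 3× C (acyclic) → no; 3× O (acyclic) → no; 1× Cl (acyclic) → no; 1× N (acyclic) → no.
Summing the matching environments: 1 + 4 = 5 matching atoms.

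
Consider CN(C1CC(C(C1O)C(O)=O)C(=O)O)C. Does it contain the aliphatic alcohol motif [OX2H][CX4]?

The pattern [OX2H][CX4] describes a hydroxyl oxygen bound to an sp3 (X4) carbon — an aliphatic alcohol.
The molecule carries a hydroxyl group (-OH), whose atoms satisfy every constraint of the query, so the pattern matches.

Yes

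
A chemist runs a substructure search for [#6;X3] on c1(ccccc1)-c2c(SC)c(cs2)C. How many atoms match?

10

The query [#6;X3] means: any carbon (aromatic or not) with three total connections.
Check the 14 heavy atoms by environment: 1× s (aromatic, X2) → no; 10× c (aromatic, X3) → match; 1× S (X2) → no; 2× C (X4) → no.
That gives 10 matching atoms.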